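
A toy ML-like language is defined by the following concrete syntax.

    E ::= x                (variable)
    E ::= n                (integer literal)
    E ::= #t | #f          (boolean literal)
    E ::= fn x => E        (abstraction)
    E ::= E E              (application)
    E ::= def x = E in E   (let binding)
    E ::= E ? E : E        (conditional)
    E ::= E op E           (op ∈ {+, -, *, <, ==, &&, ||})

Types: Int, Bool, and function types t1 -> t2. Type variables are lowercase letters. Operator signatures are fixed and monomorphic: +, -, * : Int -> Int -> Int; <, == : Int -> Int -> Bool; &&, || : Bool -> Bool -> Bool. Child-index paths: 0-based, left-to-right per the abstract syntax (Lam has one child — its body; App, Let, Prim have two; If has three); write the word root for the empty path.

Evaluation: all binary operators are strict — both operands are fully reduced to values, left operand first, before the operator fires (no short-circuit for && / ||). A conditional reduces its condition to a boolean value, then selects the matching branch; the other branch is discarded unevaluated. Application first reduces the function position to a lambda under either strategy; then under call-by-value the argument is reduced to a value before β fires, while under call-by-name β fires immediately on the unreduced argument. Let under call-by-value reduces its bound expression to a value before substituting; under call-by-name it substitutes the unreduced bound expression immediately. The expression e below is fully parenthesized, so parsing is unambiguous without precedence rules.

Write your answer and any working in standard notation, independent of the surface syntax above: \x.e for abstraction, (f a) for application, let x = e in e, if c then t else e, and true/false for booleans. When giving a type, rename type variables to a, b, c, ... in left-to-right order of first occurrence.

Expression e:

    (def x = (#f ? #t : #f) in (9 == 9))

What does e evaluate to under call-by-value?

Answer: true

Working:
step 0: (let x = (if false then true else false) in (9 == 9))
step 1: [if@0] (let x = false in (9 == 9))
step 2: [let@root] (9 == 9)
step 3: [delta@root] true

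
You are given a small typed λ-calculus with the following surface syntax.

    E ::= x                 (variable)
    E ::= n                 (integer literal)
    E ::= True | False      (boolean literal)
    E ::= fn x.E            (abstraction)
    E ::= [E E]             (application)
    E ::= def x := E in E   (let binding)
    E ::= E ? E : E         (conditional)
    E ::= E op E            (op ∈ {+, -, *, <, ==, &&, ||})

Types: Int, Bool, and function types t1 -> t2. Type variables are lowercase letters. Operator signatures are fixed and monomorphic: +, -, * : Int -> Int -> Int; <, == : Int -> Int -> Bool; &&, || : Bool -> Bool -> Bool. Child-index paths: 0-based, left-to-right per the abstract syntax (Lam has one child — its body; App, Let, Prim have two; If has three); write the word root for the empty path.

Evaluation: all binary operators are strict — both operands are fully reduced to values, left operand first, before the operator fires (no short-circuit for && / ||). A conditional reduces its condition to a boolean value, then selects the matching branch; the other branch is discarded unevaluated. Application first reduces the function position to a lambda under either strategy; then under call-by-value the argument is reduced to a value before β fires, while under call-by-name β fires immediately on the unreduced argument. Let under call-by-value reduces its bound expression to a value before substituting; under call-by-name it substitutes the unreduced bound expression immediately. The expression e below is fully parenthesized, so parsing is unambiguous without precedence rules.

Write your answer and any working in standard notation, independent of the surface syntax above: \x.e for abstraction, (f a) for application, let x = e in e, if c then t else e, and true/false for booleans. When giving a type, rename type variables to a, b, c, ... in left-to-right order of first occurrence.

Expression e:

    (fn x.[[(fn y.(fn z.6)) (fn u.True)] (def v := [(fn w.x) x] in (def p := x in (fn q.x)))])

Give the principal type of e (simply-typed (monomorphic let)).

Derivation:
\z._ : c -> Int
\y._ : b -> c -> Int
\u._ : d -> Bool
  unify b -> c -> Int ~ (d -> Bool) -> e
  unify b ~ d -> Bool
  unify c -> Int ~ e
_ _ : c -> Int
x : a
\w._ : f -> a
x : a
  unify f -> a ~ a -> g
  unify f ~ a
  unify a ~ g
_ _ : g
let v : g
x : g
let p : g
x : g
\q._ : h -> g
  unify c -> Int ~ (h -> g) -> i
  unify c ~ h -> g
  unify Int ~ i
_ _ : Int
\x._ : g -> Int

Answer: a -> Int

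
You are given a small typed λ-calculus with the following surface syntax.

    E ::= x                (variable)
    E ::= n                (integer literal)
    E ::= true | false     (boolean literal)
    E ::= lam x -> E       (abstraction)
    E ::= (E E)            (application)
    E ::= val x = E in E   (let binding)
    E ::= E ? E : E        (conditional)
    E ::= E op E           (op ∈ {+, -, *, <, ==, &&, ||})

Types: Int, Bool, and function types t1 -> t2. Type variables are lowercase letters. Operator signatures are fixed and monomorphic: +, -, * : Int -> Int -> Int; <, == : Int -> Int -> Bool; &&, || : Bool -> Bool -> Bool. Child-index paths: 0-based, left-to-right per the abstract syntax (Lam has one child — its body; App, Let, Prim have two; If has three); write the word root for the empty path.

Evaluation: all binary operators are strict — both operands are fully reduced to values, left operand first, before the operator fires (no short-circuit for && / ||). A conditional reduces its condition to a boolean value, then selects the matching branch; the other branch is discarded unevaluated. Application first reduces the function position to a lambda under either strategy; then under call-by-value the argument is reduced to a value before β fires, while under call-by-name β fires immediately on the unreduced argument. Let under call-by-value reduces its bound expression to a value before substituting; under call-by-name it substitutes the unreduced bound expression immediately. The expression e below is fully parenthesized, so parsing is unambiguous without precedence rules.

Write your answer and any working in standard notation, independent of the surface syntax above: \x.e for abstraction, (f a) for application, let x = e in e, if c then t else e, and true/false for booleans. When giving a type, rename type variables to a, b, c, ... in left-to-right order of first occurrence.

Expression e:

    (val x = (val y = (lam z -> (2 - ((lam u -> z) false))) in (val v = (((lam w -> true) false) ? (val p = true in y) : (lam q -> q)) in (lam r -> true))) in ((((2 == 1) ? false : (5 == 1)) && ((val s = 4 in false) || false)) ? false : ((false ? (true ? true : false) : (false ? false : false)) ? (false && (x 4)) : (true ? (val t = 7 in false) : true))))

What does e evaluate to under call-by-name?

Derivation:
step 0: (let x = (let y = (\z.(2 - ((\u.z) false))) in (let v = (if ((\w.true) false) then (let p = true in y) else (\q.q)) in (\r.true))) in (if ((if (2 == 1) then false else (5 == 1)) && ((let s = 4 in false) || false)) then false else (if (if false then (if true then true else false) else (if false then false else false)) then (false && (x 4)) else (if true then (let t = 7 in false) else true))))
step 1: [let@root] (if ((if (2 == 1) then false else (5 == 1)) && ((let s = 4 in false) || false)) then false else (if (if false then (if true then true else false) else (if false then false else false)) then (false && ((let y = (\z.(2 - ((\u.z) false))) in (let v = (if ((\w.true) false) then (let p = true in y) else (\q.q)) in (\r.true))) 4)) else (if true then (let t = 7 in false) else true)))
step 2: [delta@0.0.0] (if ((if false then false else (5 == 1)) && ((let s = 4 in false) || false)) then false else (if (if false then (if true then true else false) else (if false then false else false)) then (false && ((let y = (\z.(2 - ((\u.z) false))) in (let v = (if ((\w.true) false) then (let p = true in y) else (\q.q)) in (\r.true))) 4)) else (if true then (let t = 7 in false) else true)))
step 3: [if@0.0] (if ((5 == 1) && ((let s = 4 in false) || false)) then false else (if (if false then (if true then true else false) else (if false then false else false)) then (false && ((let y = (\z.(2 - ((\u.z) false))) in (let v = (if ((\w.true) false) then (let p = true in y) else (\q.q)) in (\r.true))) 4)) else (if true then (let t = 7 in false) else true)))
step 4: [delta@0.0] (if (false && ((let s = 4 in false) || false)) then false else (if (if false then (if true then true else false) else (if false then false else false)) then (false && ((let y = (\z.(2 - ((\u.z) false))) in (let v = (if ((\w.true) false) then (let p = true in y) else (\q.q)) in (\r.true))) 4)) else (if true then (let t = 7 in false) else true)))
step 5: [let@0.1.0] (if (false && (false || false)) then false else (if (if false then (if true then true else false) else (if false then false else false)) then (false && ((let y = (\z.(2 - ((\u.z) false))) in (let v = (if ((\w.true) false) then (let p = true in y) else (\q.q)) in (\r.true))) 4)) else (if true then (let t = 7 in false) else true)))
step 6: [delta@0.1] (if (false && false) then false else (if (if false then (if true then true else false) else (if false then false else false)) then (false && ((let y = (\z.(2 - ((\u.z) false))) in (let v = (if ((\w.true) false) then (let p = true in y) else (\q.q)) in (\r.true))) 4)) else (if true then (let t = 7 in false) else true)))
step 7: [delta@0] (if false then false else (if (if false then (if true then true else false) else (if false then false else false)) then (false && ((let y = (\z.(2 - ((\u.z) false))) in (let v = (if ((\w.true) false) then (let p = true in y) else (\q.q)) in (\r.true))) 4)) else (if true then (let t = 7 in false) else true)))
step 8: [if@root] (if (if false then (if true then true else false) else (if false then false else false)) then (false && ((let y = (\z.(2 - ((\u.z) false))) in (let v = (if ((\w.true) false) then (let p = true in y) else (\q.q)) in (\r.true))) 4)) else (if true then (let t = 7 in false) else true))
step 9: [if@0] (if (if false then false else false) then (false && ((let y = (\z.(2 - ((\u.z) false))) in (let v = (if ((\w.true) false) then (let p = true in y) else (\q.q)) in (\r.true))) 4)) else (if true then (let t = 7 in false) else true))
step 10: [if@0] (if false then (false && ((let y = (\z.(2 - ((\u.z) false))) in (let v = (if ((\w.true) false) then (let p = true in y) else (\q.q)) in (\r.true))) 4)) else (if true then (let t = 7 in false) else true))
step 11: [if@root] (if true then (let t = 7 in false) else true)
step 12: [if@root] (let t = 7 in false)
step 13: [let@root] false

Answer: false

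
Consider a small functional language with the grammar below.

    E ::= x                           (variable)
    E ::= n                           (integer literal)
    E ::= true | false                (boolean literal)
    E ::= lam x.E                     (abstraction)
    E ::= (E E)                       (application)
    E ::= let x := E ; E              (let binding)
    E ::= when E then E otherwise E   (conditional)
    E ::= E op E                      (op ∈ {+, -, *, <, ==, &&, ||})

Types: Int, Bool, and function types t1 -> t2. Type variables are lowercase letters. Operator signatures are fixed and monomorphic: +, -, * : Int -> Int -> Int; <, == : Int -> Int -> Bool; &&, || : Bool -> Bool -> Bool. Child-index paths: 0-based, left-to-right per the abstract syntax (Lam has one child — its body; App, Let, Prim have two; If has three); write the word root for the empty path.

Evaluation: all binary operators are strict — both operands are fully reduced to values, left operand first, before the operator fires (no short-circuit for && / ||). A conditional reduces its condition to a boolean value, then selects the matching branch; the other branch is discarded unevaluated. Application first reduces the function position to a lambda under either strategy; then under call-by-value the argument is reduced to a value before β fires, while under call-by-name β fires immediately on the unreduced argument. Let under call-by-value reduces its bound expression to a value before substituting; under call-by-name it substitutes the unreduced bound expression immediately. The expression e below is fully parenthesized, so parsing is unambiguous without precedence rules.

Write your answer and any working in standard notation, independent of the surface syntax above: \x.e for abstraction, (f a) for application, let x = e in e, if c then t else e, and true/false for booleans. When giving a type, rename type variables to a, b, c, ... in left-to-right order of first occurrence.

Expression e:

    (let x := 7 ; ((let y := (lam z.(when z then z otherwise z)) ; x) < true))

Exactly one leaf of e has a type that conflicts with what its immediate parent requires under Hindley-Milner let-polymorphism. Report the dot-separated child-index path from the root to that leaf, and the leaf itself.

Answer: 1.1 : true

Trace:
let x : Int
z : a
  unify a ~ Bool
z : Bool
z : Bool
  unify Bool ~ Bool
\z._ : Bool -> Bool
let y : Bool -> Bool
x : Int
  unify Int ~ Int
  unify Bool ~ Int
  FAIL: mismatch Bool ~ Int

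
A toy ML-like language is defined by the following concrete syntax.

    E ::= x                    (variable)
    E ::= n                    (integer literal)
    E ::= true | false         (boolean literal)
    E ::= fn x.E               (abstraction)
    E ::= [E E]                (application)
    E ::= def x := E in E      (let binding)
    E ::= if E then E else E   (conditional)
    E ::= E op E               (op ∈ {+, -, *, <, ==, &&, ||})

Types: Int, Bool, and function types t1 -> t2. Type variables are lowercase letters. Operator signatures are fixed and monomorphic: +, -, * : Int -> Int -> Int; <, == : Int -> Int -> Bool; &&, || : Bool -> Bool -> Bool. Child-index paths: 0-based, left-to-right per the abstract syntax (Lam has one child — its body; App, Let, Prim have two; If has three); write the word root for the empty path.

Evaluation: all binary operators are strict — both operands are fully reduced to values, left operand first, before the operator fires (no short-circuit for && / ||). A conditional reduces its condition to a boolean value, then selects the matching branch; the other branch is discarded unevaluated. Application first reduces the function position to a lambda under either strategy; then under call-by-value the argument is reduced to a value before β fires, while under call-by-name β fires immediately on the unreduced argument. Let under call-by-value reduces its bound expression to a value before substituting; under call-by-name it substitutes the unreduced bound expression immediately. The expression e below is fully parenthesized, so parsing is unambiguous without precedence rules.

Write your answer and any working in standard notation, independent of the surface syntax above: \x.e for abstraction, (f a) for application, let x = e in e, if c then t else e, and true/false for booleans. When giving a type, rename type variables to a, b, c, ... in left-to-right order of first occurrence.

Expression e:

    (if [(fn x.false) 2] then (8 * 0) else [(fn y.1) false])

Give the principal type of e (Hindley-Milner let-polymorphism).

Answer: Int

Working:
\x._ : a -> Bool
  unify a -> Bool ~ Int -> b
  unify a ~ Int
  unify Bool ~ b
_ _ : Bool
  unify Bool ~ Bool
  unify Int ~ Int
  unify Int ~ Int
\y._ : c -> Int
  unify c -> Int ~ Bool -> d
  unify c ~ Bool
  unify Int ~ d
_ _ : Int
  unify Int ~ Int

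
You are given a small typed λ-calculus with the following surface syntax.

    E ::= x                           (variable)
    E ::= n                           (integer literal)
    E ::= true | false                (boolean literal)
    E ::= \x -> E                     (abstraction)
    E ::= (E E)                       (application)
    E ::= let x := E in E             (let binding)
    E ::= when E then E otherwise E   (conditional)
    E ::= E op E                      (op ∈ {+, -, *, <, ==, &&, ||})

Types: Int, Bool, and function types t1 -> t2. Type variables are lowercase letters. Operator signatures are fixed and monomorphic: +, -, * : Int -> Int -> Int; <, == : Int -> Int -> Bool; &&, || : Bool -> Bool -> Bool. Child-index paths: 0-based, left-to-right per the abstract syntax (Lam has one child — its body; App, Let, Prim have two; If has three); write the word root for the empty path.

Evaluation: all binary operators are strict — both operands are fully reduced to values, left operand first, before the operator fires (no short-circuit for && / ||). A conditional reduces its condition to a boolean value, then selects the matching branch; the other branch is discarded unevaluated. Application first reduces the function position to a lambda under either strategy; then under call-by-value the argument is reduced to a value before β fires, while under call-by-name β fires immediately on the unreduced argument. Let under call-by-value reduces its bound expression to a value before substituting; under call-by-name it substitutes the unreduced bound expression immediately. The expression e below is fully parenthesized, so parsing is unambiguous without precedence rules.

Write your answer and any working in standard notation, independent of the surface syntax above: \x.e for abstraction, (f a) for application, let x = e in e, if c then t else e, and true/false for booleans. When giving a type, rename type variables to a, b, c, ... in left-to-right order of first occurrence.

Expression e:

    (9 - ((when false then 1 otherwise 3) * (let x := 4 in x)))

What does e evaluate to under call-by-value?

Trace:
step 0: (9 - ((if false then 1 else 3) * (let x = 4 in x)))
step 1: [if@1.0] (9 - (3 * (let x = 4 in x)))
step 2: [let@1.1] (9 - (3 * 4))
step 3: [delta@1] (9 - 12)
step 4: [delta@root] -3

Answer: -3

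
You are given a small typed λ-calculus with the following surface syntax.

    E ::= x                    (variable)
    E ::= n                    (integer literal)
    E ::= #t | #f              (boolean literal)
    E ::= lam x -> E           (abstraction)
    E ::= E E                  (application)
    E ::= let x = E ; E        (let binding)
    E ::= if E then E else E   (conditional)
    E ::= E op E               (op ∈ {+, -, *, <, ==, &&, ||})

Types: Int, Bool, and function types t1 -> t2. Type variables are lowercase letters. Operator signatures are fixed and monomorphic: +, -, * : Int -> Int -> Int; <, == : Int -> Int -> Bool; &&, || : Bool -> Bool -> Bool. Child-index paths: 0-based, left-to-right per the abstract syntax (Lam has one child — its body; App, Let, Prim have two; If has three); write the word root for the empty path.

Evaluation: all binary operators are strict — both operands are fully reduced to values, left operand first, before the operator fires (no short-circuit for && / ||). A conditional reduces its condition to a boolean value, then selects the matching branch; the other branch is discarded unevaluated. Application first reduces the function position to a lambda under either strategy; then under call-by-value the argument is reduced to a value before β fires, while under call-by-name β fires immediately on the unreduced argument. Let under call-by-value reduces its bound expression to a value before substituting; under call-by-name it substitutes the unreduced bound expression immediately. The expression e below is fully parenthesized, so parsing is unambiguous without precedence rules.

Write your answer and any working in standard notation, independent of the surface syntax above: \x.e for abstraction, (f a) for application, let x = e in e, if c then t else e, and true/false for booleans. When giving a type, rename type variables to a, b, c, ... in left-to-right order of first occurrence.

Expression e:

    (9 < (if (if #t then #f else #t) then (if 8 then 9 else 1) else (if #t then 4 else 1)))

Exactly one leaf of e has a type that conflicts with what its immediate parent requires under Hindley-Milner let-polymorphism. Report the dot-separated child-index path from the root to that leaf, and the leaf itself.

Working:
  unify Int ~ Int
  unify Bool ~ Bool
  unify Bool ~ Bool
  unify Bool ~ Bool
  unify Int ~ Bool
  FAIL: mismatch Int ~ Bool

Answer: 1.1.0 : 8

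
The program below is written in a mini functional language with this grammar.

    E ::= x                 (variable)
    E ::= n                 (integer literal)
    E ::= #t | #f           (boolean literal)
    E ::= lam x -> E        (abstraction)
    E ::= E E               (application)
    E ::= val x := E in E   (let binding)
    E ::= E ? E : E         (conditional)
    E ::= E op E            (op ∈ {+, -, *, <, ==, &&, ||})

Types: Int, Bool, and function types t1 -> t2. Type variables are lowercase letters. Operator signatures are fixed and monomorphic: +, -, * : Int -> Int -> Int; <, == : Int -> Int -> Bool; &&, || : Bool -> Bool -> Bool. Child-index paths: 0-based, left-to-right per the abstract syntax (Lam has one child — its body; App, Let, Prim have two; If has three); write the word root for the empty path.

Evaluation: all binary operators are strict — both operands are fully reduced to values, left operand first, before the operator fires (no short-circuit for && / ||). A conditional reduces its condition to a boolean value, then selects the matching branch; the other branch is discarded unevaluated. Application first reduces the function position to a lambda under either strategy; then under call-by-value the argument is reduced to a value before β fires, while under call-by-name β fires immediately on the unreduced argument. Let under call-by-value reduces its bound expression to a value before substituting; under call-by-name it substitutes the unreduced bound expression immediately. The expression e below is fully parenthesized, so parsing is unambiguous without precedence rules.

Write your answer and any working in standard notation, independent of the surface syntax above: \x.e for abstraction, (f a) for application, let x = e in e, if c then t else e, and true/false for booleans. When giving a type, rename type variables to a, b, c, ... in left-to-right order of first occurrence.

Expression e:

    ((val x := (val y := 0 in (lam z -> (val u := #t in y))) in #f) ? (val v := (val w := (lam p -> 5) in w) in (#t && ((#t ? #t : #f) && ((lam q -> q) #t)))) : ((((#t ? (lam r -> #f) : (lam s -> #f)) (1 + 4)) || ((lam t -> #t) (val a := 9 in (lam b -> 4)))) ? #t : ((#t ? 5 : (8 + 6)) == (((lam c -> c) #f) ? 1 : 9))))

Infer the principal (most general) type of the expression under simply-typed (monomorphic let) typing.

Answer: Bool

Derivation:
let y : Int
let u : Bool
y : Int
\z._ : a -> Int
let x : a -> Int
  unify Bool ~ Bool
\p._ : b -> Int
let w : b -> Int
w : b -> Int
let v : b -> Int
  unify Bool ~ Bool
  unify Bool ~ Bool
  unify Bool ~ Bool
  unify Bool ~ Bool
q : c
\q._ : c -> c
  unify c -> c ~ Bool -> d
  unify c ~ Bool
  unify Bool ~ d
_ _ : Bool
  unify Bool ~ Bool
  unify Bool ~ Bool
  unify Bool ~ Bool
\r._ : e -> Bool
\s._ : f -> Bool
  unify e -> Bool ~ f -> Bool
  unify e ~ f
  unify Bool ~ Bool
  unify Int ~ Int
  unify Int ~ Int
  unify f -> Bool ~ Int -> g
  unify f ~ Int
  unify Bool ~ g
_ _ : Bool
  unify Bool ~ Bool
\t._ : h -> Bool
let a : Int
\b._ : i -> Int
  unify h -> Bool ~ (i -> Int) -> j
  unify h ~ i -> Int
  unify Bool ~ j
_ _ : Bool
  unify Bool ~ Bool
  unify Bool ~ Bool
  unify Bool ~ Bool
  unify Int ~ Int
  unify Int ~ Int
  unify Int ~ Int
  unify Int ~ Int
c : k
\c._ : k -> k
  unify k -> k ~ Bool -> l
  unify k ~ Bool
  unify Bool ~ l
_ _ : Bool
  unify Bool ~ Bool
  unify Int ~ Int
  unify Int ~ Int
  unify Bool ~ Bool
  unify Bool ~ Bool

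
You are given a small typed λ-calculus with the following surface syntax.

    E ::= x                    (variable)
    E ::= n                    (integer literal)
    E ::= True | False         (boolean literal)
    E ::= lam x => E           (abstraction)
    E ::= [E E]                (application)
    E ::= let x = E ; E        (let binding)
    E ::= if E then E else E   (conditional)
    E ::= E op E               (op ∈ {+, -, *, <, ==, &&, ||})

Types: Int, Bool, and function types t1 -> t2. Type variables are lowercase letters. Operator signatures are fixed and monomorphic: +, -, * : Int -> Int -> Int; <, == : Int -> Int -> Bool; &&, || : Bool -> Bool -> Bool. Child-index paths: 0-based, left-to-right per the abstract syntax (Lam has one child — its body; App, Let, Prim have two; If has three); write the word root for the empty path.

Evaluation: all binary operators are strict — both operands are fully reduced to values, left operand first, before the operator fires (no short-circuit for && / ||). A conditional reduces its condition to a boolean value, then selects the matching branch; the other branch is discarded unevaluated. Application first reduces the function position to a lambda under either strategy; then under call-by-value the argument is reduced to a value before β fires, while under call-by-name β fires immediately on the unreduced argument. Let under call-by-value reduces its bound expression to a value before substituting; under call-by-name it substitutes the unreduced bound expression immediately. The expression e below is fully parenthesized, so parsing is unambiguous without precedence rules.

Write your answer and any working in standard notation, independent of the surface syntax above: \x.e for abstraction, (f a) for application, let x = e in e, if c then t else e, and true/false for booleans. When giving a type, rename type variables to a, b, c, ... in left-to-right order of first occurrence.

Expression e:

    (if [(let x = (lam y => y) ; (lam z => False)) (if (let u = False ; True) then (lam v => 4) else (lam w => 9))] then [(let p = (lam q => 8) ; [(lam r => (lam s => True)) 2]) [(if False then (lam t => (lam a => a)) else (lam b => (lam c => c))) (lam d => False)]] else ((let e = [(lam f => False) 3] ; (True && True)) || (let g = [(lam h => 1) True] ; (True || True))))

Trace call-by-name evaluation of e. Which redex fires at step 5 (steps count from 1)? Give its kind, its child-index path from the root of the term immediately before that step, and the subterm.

Answer: delta at 0 : (true && true)

Trace:
step 0: (if ((let x = (\y.y) in (\z.false)) (if (let u = false in true) then (\v.4) else (\w.9))) then ((let p = (\q.8) in ((\r.(\s.true)) 2)) ((if false then (\t.(\a.a)) else (\b.(\c.c))) (\d.false))) else ((let e = ((\f.false) 3) in (true && true)) || (let g = ((\h.1) true) in (true || true))))
step 1: [let@0.0] (if ((\z.false) (if (let u = false in true) then (\v.4) else (\w.9))) then ((let p = (\q.8) in ((\r.(\s.true)) 2)) ((if false then (\t.(\a.a)) else (\b.(\c.c))) (\d.false))) else ((let e = ((\f.false) 3) in (true && true)) || (let g = ((\h.1) true) in (true || true))))
step 2: [beta@0] (if false then ((let p = (\q.8) in ((\r.(\s.true)) 2)) ((if false then (\t.(\a.a)) else (\b.(\c.c))) (\d.false))) else ((let e = ((\f.false) 3) in (true && true)) || (let g = ((\h.1) true) in (true || true))))
step 3: [if@root] ((let e = ((\f.false) 3) in (true && true)) || (let g = ((\h.1) true) in (true || true)))
step 4: [let@0] ((true && true) || (let g = ((\h.1) true) in (true || true)))
step 5: [delta@0] (true || (let g = ((\h.1) true) in (true || true)))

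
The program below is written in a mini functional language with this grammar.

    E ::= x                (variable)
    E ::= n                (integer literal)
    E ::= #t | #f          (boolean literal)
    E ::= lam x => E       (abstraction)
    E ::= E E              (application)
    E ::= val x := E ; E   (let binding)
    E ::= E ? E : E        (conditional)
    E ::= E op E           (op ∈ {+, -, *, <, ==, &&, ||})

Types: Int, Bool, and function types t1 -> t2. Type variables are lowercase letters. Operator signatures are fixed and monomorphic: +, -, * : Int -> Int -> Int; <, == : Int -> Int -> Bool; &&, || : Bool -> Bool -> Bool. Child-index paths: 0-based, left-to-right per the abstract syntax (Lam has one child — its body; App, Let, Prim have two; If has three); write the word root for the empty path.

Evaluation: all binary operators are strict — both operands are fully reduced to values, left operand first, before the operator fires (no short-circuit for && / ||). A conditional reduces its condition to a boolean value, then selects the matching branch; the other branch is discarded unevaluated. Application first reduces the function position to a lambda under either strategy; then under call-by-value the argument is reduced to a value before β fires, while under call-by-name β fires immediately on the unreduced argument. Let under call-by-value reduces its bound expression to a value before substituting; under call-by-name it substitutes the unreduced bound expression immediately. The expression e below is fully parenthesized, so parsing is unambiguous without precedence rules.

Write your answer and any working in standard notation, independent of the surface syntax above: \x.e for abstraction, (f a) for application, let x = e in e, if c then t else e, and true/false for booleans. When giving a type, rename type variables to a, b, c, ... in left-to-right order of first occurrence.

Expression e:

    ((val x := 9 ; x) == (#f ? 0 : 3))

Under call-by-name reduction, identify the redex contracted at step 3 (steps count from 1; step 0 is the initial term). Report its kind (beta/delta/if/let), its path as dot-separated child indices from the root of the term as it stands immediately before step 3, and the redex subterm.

Answer: delta at root : (9 == 3)

Derivation:
step 0: ((let x = 9 in x) == (if false then 0 else 3))
step 1: [let@0] (9 == (if false then 0 else 3))
step 2: [if@1] (9 == 3)
step 3: [delta@root] false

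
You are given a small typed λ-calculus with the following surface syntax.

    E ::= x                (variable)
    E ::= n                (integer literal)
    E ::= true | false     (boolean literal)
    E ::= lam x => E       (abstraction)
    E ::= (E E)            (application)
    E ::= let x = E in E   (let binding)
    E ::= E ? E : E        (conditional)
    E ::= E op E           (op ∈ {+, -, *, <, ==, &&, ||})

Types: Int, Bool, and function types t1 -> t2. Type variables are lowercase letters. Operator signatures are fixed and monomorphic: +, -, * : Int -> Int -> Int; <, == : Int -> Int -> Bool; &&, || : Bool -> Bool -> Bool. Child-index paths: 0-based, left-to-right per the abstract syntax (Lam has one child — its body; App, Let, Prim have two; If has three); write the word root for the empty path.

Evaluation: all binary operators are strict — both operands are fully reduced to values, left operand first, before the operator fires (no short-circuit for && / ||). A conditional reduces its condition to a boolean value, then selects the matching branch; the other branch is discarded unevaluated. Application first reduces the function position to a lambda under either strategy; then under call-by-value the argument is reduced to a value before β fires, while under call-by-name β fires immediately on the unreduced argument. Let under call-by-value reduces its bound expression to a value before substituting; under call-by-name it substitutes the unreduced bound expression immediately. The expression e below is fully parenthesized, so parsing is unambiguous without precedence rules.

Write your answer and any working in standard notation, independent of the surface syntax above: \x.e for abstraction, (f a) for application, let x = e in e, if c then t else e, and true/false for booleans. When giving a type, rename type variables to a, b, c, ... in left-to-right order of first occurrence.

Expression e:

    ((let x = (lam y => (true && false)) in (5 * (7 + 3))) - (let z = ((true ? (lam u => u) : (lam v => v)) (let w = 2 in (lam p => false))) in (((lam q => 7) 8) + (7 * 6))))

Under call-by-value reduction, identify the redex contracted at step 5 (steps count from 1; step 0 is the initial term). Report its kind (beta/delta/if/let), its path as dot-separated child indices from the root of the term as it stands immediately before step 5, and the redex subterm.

Derivation:
step 0: ((let x = (\y.(true && false)) in (5 * (7 + 3))) - (let z = ((if true then (\u.u) else (\v.v)) (let w = 2 in (\p.false))) in (((\q.7) 8) + (7 * 6))))
step 1: [let@0] ((5 * (7 + 3)) - (let z = ((if true then (\u.u) else (\v.v)) (let w = 2 in (\p.false))) in (((\q.7) 8) + (7 * 6))))
step 2: [delta@0.1] ((5 * 10) - (let z = ((if true then (\u.u) else (\v.v)) (let w = 2 in (\p.false))) in (((\q.7) 8) + (7 * 6))))
step 3: [delta@0] (50 - (let z = ((if true then (\u.u) else (\v.v)) (let w = 2 in (\p.false))) in (((\q.7) 8) + (7 * 6))))
step 4: [if@1.0.0] (50 - (let z = ((\u.u) (let w = 2 in (\p.false))) in (((\q.7) 8) + (7 * 6))))
step 5: [let@1.0.1] (50 - (let z = ((\u.u) (\p.false)) in (((\q.7) 8) + (7 * 6))))

Answer: let at 1.0.1 : (let w = 2 in (\p.false))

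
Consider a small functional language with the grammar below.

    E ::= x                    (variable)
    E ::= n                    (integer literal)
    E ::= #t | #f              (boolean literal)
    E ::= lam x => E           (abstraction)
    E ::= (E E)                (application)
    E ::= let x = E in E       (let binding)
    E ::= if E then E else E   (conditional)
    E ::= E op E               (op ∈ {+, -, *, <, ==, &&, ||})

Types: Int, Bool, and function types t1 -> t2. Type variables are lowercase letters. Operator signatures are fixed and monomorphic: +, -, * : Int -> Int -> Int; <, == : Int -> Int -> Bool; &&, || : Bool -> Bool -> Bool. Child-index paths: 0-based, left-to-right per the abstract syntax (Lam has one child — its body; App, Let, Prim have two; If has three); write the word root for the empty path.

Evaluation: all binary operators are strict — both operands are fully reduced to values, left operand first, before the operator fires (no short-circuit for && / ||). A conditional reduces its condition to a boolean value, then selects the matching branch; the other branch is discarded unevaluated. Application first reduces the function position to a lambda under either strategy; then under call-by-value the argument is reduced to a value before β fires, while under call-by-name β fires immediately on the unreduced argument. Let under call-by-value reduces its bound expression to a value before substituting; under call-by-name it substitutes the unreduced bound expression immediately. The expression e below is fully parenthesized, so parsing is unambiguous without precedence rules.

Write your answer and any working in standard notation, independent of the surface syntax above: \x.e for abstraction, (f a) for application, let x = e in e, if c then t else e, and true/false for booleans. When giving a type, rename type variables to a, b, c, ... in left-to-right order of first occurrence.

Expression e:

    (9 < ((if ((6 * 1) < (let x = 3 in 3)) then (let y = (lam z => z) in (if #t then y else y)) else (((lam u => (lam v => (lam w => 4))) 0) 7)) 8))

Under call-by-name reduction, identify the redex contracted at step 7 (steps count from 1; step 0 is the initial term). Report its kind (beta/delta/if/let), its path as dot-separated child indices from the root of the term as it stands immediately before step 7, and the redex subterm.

Working:
step 0: (9 < ((if ((6 * 1) < (let x = 3 in 3)) then (let y = (\z.z) in (if true then y else y)) else (((\u.(\v.(\w.4))) 0) 7)) 8))
step 1: [delta@1.0.0.0] (9 < ((if (6 < (let x = 3 in 3)) then (let y = (\z.z) in (if true then y else y)) else (((\u.(\v.(\w.4))) 0) 7)) 8))
step 2: [let@1.0.0.1] (9 < ((if (6 < 3) then (let y = (\z.z) in (if true then y else y)) else (((\u.(\v.(\w.4))) 0) 7)) 8))
step 3: [delta@1.0.0] (9 < ((if false then (let y = (\z.z) in (if true then y else y)) else (((\u.(\v.(\w.4))) 0) 7)) 8))
step 4: [if@1.0] (9 < ((((\u.(\v.(\w.4))) 0) 7) 8))
step 5: [beta@1.0.0] (9 < (((\v.(\w.4)) 7) 8))
step 6: [beta@1.0] (9 < ((\w.4) 8))
step 7: [beta@1] (9 < 4)

Answer: beta at 1 : ((\w.4) 8)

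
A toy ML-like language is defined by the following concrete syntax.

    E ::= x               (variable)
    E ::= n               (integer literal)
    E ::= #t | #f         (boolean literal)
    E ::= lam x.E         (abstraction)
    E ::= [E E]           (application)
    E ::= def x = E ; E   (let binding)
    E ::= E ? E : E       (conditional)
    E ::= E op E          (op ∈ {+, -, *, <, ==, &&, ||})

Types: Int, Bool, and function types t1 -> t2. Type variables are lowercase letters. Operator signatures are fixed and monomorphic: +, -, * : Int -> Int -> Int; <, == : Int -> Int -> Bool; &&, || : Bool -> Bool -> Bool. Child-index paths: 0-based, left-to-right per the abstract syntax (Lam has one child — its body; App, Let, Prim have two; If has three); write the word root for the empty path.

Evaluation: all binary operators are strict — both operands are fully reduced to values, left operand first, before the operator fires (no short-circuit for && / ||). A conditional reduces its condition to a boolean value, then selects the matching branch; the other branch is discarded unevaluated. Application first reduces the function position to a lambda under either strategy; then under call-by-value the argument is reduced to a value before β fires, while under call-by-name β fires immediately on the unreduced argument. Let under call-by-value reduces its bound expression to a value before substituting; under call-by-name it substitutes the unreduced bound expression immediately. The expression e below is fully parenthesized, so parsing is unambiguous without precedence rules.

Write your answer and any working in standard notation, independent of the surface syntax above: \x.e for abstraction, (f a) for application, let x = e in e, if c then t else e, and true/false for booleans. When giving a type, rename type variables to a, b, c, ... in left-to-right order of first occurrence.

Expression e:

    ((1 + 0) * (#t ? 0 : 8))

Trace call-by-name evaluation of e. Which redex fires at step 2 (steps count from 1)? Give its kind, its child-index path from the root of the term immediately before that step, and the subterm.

Answer: if at 1 : (if true then 0 else 8)

Derivation:
step 0: ((1 + 0) * (if true then 0 else 8))
step 1: [delta@0] (1 * (if true then 0 else 8))
step 2: [if@1] (1 * 0)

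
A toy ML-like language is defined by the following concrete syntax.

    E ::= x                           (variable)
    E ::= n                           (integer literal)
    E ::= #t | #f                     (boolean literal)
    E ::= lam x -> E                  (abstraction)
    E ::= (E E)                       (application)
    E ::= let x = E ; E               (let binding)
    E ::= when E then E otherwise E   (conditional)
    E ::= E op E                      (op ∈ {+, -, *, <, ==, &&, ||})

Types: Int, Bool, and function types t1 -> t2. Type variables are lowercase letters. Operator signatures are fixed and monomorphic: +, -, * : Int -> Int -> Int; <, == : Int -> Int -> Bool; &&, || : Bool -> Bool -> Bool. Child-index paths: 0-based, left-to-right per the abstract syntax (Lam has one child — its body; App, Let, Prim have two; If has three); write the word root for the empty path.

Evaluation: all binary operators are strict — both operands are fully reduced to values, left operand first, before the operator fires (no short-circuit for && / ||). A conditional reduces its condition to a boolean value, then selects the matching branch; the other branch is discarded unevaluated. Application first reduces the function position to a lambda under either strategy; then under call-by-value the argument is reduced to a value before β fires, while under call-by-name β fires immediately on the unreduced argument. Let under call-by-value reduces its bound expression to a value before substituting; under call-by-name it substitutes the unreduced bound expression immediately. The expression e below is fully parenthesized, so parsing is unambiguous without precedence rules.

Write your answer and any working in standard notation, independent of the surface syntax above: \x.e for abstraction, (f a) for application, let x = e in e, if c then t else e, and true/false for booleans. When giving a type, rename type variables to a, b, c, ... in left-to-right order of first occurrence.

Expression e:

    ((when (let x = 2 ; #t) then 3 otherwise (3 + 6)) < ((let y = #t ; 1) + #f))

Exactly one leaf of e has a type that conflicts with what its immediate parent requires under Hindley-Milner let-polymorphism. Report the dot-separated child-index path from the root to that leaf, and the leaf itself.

Answer: 1.1 : false

Working:
let x : Int
  unify Bool ~ Bool
  unify Int ~ Int
  unify Int ~ Int
  unify Int ~ Int
  unify Int ~ Int
let y : Bool
  unify Int ~ Int
  unify Bool ~ Int
  FAIL: mismatch Bool ~ Int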